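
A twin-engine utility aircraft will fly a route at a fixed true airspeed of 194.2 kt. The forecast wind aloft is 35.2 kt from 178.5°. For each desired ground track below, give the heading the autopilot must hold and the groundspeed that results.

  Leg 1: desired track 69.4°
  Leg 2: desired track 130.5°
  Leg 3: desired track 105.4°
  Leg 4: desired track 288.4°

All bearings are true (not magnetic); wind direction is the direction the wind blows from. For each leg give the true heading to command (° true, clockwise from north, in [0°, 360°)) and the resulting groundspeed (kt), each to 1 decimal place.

Leg 1: desired track 69.4°; wind correction +9.9° → command heading 79.3°, groundspeed 202.8 kt
Leg 2: desired track 130.5°; wind correction +7.7° → command heading 138.2°, groundspeed 168.9 kt
Leg 3: desired track 105.4°; wind correction +10.0° → command heading 115.4°, groundspeed 181.0 kt
Leg 4: desired track 288.4°; wind correction -9.8° → command heading 278.6°, groundspeed 203.3 kt

Leg 1: heading=79.3°, groundspeed=202.8 kt
Leg 2: heading=138.2°, groundspeed=168.9 kt
Leg 3: heading=115.4°, groundspeed=181.0 kt
Leg 4: heading=278.6°, groundspeed=203.3 kt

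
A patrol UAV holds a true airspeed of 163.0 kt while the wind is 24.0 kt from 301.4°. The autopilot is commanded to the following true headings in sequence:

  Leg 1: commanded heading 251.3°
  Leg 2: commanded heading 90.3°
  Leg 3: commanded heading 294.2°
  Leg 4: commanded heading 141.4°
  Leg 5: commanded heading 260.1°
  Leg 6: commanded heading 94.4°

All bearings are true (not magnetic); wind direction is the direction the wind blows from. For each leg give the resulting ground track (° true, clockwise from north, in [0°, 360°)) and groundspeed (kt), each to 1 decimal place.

Leg 1: track=244.2°, groundspeed=148.7 kt
Leg 2: track=94.2°, groundspeed=184.0 kt
Leg 3: track=293.0°, groundspeed=139.2 kt
Leg 4: track=138.9°, groundspeed=185.7 kt
Leg 5: track=253.9°, groundspeed=145.8 kt
Leg 6: track=97.8°, groundspeed=184.7 kt

Leg 1: heading 251.3°; drift -7.1° → track 244.2°, groundspeed 148.7 kt
Leg 2: heading 90.3°; drift +3.9° → track 94.2°, groundspeed 184.0 kt
Leg 3: heading 294.2°; drift -1.2° → track 293.0°, groundspeed 139.2 kt
Leg 4: heading 141.4°; drift -2.5° → track 138.9°, groundspeed 185.7 kt
Leg 5: heading 260.1°; drift -6.2° → track 253.9°, groundspeed 145.8 kt
Leg 6: heading 94.4°; drift +3.4° → track 97.8°, groundspeed 184.7 kt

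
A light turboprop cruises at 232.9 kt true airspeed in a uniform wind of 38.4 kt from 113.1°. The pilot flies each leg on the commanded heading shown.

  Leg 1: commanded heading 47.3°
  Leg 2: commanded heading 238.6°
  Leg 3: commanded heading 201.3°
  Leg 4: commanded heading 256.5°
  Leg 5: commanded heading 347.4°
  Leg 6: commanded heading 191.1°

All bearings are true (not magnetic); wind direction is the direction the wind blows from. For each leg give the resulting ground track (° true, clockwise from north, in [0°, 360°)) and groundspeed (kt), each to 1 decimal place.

Leg 1: track=38.1°, groundspeed=220.0 kt
Leg 2: track=245.6°, groundspeed=257.1 kt
Leg 3: track=210.7°, groundspeed=234.9 kt
Leg 4: track=261.5°, groundspeed=264.7 kt
Leg 5: track=340.4°, groundspeed=257.2 kt
Leg 6: track=200.6°, groundspeed=228.0 kt

Leg 1: heading 47.3°; drift -9.2° → track 38.1°, groundspeed 220.0 kt
Leg 2: heading 238.6°; drift +7.0° → track 245.6°, groundspeed 257.1 kt
Leg 3: heading 201.3°; drift +9.4° → track 210.7°, groundspeed 234.9 kt
Leg 4: heading 256.5°; drift +5.0° → track 261.5°, groundspeed 264.7 kt
Leg 5: heading 347.4°; drift -7.0° → track 340.4°, groundspeed 257.2 kt
Leg 6: heading 191.1°; drift +9.5° → track 200.6°, groundspeed 228.0 kt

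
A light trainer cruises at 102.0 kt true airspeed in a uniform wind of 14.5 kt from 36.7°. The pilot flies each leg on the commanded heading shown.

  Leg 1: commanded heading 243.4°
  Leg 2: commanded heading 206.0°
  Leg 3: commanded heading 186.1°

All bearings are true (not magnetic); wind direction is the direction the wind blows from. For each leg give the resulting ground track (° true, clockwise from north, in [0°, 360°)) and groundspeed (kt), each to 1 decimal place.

Leg 1: heading 243.4°; drift -3.2° → track 240.2°, groundspeed 115.1 kt
Leg 2: heading 206.0°; drift +1.3° → track 207.3°, groundspeed 116.3 kt
Leg 3: heading 186.1°; drift +3.7° → track 189.8°, groundspeed 114.7 kt

Leg 1: track=240.2°, groundspeed=115.1 kt
Leg 2: track=207.3°, groundspeed=116.3 kt
Leg 3: track=189.8°, groundspeed=114.7 kt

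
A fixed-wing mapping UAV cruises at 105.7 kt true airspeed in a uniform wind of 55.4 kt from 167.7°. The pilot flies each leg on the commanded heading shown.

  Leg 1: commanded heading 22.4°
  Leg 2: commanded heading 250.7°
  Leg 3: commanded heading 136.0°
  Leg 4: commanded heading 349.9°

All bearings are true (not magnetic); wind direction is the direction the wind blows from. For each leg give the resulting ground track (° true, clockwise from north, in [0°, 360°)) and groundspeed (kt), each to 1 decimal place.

Leg 1: heading 22.4°; drift -11.8° → track 10.6°, groundspeed 154.5 kt
Leg 2: heading 250.7°; drift +29.1° → track 279.8°, groundspeed 113.2 kt
Leg 3: heading 136.0°; drift -26.4° → track 109.6°, groundspeed 65.4 kt
Leg 4: heading 349.9°; drift -0.8° → track 349.1°, groundspeed 161.1 kt

Leg 1: track=10.6°, groundspeed=154.5 kt
Leg 2: track=279.8°, groundspeed=113.2 kt
Leg 3: track=109.6°, groundspeed=65.4 kt
Leg 4: track=349.1°, groundspeed=161.1 kt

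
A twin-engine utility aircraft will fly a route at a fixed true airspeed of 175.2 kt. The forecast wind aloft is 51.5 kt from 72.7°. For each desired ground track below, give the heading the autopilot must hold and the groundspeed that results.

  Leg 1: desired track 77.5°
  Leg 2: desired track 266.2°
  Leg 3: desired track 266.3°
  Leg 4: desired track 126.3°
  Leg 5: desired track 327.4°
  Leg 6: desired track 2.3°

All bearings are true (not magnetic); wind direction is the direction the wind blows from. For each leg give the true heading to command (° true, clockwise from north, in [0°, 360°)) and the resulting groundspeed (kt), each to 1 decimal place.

Leg 1: heading=76.1°, groundspeed=123.8 kt
Leg 2: heading=270.1°, groundspeed=224.9 kt
Leg 3: heading=270.3°, groundspeed=224.8 kt
Leg 4: heading=112.6°, groundspeed=139.7 kt
Leg 5: heading=343.9°, groundspeed=181.6 kt
Leg 6: heading=18.4°, groundspeed=151.1 kt

Leg 1: desired track 77.5°; wind correction -1.4° → command heading 76.1°, groundspeed 123.8 kt
Leg 2: desired track 266.2°; wind correction +3.9° → command heading 270.1°, groundspeed 224.9 kt
Leg 3: desired track 266.3°; wind correction +4.0° → command heading 270.3°, groundspeed 224.8 kt
Leg 4: desired track 126.3°; wind correction -13.7° → command heading 112.6°, groundspeed 139.7 kt
Leg 5: desired track 327.4°; wind correction +16.5° → command heading 343.9°, groundspeed 181.6 kt
Leg 6: desired track 2.3°; wind correction +16.1° → command heading 18.4°, groundspeed 151.1 kt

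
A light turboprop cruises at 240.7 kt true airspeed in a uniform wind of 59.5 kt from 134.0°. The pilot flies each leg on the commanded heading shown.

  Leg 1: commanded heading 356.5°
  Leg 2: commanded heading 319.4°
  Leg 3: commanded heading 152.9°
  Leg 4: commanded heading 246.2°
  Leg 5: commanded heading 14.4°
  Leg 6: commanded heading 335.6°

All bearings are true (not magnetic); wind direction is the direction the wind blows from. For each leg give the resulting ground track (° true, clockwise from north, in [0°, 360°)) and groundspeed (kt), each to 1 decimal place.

Leg 1: heading 356.5°; drift -8.0° → track 348.5°, groundspeed 287.4 kt
Leg 2: heading 319.4°; drift -1.1° → track 318.3°, groundspeed 300.0 kt
Leg 3: heading 152.9°; drift +6.0° → track 158.9°, groundspeed 185.4 kt
Leg 4: heading 246.2°; drift +11.8° → track 258.0°, groundspeed 268.9 kt
Leg 5: heading 14.4°; drift -10.8° → track 3.6°, groundspeed 275.0 kt
Leg 6: heading 335.6°; drift -4.2° → track 331.4°, groundspeed 296.8 kt

Leg 1: track=348.5°, groundspeed=287.4 kt
Leg 2: track=318.3°, groundspeed=300.0 kt
Leg 3: track=158.9°, groundspeed=185.4 kt
Leg 4: track=258.0°, groundspeed=268.9 kt
Leg 5: track=3.6°, groundspeed=275.0 kt
Leg 6: track=331.4°, groundspeed=296.8 kt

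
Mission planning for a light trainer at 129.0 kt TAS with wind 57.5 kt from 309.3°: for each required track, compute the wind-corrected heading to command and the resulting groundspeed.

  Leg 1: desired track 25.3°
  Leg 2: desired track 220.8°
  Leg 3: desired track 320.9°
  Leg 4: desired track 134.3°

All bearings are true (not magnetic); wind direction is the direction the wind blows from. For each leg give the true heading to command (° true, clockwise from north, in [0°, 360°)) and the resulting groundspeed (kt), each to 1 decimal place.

Leg 1: heading=359.7°, groundspeed=102.4 kt
Leg 2: heading=247.3°, groundspeed=114.0 kt
Leg 3: heading=315.8°, groundspeed=72.2 kt
Leg 4: heading=136.5°, groundspeed=186.2 kt

Leg 1: desired track 25.3°; wind correction -25.6° → command heading 359.7°, groundspeed 102.4 kt
Leg 2: desired track 220.8°; wind correction +26.5° → command heading 247.3°, groundspeed 114.0 kt
Leg 3: desired track 320.9°; wind correction -5.1° → command heading 315.8°, groundspeed 72.2 kt
Leg 4: desired track 134.3°; wind correction +2.2° → command heading 136.5°, groundspeed 186.2 kt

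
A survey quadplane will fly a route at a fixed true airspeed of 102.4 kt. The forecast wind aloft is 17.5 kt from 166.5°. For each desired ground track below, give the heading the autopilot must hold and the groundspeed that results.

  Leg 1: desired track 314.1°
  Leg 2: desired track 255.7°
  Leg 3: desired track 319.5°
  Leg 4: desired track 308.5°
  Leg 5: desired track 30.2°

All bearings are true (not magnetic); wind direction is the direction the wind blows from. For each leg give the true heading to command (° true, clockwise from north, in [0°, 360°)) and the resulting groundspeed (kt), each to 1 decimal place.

Leg 1: heading=308.8°, groundspeed=116.7 kt
Leg 2: heading=245.9°, groundspeed=100.6 kt
Leg 3: heading=315.1°, groundspeed=117.7 kt
Leg 4: heading=302.5°, groundspeed=115.6 kt
Leg 5: heading=37.0°, groundspeed=114.3 kt

Leg 1: desired track 314.1°; wind correction -5.3° → command heading 308.8°, groundspeed 116.7 kt
Leg 2: desired track 255.7°; wind correction -9.8° → command heading 245.9°, groundspeed 100.6 kt
Leg 3: desired track 319.5°; wind correction -4.4° → command heading 315.1°, groundspeed 117.7 kt
Leg 4: desired track 308.5°; wind correction -6.0° → command heading 302.5°, groundspeed 115.6 kt
Leg 5: desired track 30.2°; wind correction +6.8° → command heading 37.0°, groundspeed 114.3 kt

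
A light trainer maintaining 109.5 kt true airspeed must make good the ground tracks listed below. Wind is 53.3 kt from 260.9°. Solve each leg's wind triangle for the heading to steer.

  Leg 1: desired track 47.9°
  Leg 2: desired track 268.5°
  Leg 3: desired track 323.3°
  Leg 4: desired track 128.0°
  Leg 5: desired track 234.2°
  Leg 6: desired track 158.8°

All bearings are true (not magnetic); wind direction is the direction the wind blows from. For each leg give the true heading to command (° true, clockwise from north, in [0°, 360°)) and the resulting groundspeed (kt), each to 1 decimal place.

Leg 1: desired track 47.9°; wind correction -15.4° → command heading 32.5°, groundspeed 150.3 kt
Leg 2: desired track 268.5°; wind correction -3.7° → command heading 264.8°, groundspeed 56.4 kt
Leg 3: desired track 323.3°; wind correction -25.6° → command heading 297.7°, groundspeed 74.1 kt
Leg 4: desired track 128.0°; wind correction +20.9° → command heading 148.9°, groundspeed 138.6 kt
Leg 5: desired track 234.2°; wind correction +12.6° → command heading 246.8°, groundspeed 59.2 kt
Leg 6: desired track 158.8°; wind correction +28.4° → command heading 187.2°, groundspeed 107.5 kt

Leg 1: heading=32.5°, groundspeed=150.3 kt
Leg 2: heading=264.8°, groundspeed=56.4 kt
Leg 3: heading=297.7°, groundspeed=74.1 kt
Leg 4: heading=148.9°, groundspeed=138.6 kt
Leg 5: heading=246.8°, groundspeed=59.2 kt
Leg 6: heading=187.2°, groundspeed=107.5 kt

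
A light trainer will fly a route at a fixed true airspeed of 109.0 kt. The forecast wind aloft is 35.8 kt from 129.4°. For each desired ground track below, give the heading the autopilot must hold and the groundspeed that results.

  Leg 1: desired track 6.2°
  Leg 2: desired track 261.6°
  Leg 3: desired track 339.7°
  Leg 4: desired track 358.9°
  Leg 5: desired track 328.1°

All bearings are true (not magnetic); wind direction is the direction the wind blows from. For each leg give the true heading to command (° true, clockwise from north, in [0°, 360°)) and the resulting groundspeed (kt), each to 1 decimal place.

Leg 1: heading=22.2°, groundspeed=124.4 kt
Leg 2: heading=247.5°, groundspeed=129.8 kt
Leg 3: heading=349.2°, groundspeed=138.4 kt
Leg 4: heading=13.4°, groundspeed=128.8 kt
Leg 5: heading=334.1°, groundspeed=142.3 kt

Leg 1: desired track 6.2°; wind correction +16.0° → command heading 22.2°, groundspeed 124.4 kt
Leg 2: desired track 261.6°; wind correction -14.1° → command heading 247.5°, groundspeed 129.8 kt
Leg 3: desired track 339.7°; wind correction +9.5° → command heading 349.2°, groundspeed 138.4 kt
Leg 4: desired track 358.9°; wind correction +14.5° → command heading 13.4°, groundspeed 128.8 kt
Leg 5: desired track 328.1°; wind correction +6.0° → command heading 334.1°, groundspeed 142.3 kt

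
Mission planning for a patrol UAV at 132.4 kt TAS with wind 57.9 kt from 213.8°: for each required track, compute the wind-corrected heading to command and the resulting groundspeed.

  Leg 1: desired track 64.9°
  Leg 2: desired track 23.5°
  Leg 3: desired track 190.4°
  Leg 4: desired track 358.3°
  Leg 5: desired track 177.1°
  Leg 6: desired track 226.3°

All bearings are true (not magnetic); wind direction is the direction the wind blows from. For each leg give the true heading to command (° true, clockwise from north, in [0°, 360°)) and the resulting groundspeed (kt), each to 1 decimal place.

Leg 1: desired track 64.9°; wind correction +13.1° → command heading 78.0°, groundspeed 178.6 kt
Leg 2: desired track 23.5°; wind correction -4.5° → command heading 19.0°, groundspeed 189.0 kt
Leg 3: desired track 190.4°; wind correction +10.0° → command heading 200.4°, groundspeed 77.2 kt
Leg 4: desired track 358.3°; wind correction -14.7° → command heading 343.6°, groundspeed 175.2 kt
Leg 5: desired track 177.1°; wind correction +15.2° → command heading 192.3°, groundspeed 81.4 kt
Leg 6: desired track 226.3°; wind correction -5.4° → command heading 220.9°, groundspeed 75.3 kt

Leg 1: heading=78.0°, groundspeed=178.6 kt
Leg 2: heading=19.0°, groundspeed=189.0 kt
Leg 3: heading=200.4°, groundspeed=77.2 kt
Leg 4: heading=343.6°, groundspeed=175.2 kt
Leg 5: heading=192.3°, groundspeed=81.4 kt
Leg 6: heading=220.9°, groundspeed=75.3 kt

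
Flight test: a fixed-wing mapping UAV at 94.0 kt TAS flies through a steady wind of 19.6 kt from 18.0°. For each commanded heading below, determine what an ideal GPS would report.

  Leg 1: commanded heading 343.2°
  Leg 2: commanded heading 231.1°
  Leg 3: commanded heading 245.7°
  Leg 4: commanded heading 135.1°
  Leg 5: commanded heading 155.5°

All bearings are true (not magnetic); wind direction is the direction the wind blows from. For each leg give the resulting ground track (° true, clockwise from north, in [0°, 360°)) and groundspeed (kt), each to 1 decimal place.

Leg 1: track=335.0°, groundspeed=78.7 kt
Leg 2: track=225.6°, groundspeed=110.9 kt
Leg 3: track=238.0°, groundspeed=108.2 kt
Leg 4: track=144.7°, groundspeed=104.4 kt
Leg 5: track=162.5°, groundspeed=109.3 kt

Leg 1: heading 343.2°; drift -8.2° → track 335.0°, groundspeed 78.7 kt
Leg 2: heading 231.1°; drift -5.5° → track 225.6°, groundspeed 110.9 kt
Leg 3: heading 245.7°; drift -7.7° → track 238.0°, groundspeed 108.2 kt
Leg 4: heading 135.1°; drift +9.6° → track 144.7°, groundspeed 104.4 kt
Leg 5: heading 155.5°; drift +7.0° → track 162.5°, groundspeed 109.3 kt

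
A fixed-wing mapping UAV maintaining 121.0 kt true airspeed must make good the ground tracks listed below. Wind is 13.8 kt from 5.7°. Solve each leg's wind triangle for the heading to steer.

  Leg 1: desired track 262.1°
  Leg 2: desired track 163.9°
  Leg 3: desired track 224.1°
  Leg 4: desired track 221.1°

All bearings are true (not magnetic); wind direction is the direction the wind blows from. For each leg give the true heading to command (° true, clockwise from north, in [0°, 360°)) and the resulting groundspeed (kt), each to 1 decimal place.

Leg 1: heading=268.5°, groundspeed=123.5 kt
Leg 2: heading=161.5°, groundspeed=133.7 kt
Leg 3: heading=228.2°, groundspeed=131.5 kt
Leg 4: heading=224.9°, groundspeed=132.0 kt

Leg 1: desired track 262.1°; wind correction +6.4° → command heading 268.5°, groundspeed 123.5 kt
Leg 2: desired track 163.9°; wind correction -2.4° → command heading 161.5°, groundspeed 133.7 kt
Leg 3: desired track 224.1°; wind correction +4.1° → command heading 228.2°, groundspeed 131.5 kt
Leg 4: desired track 221.1°; wind correction +3.8° → command heading 224.9°, groundspeed 132.0 kt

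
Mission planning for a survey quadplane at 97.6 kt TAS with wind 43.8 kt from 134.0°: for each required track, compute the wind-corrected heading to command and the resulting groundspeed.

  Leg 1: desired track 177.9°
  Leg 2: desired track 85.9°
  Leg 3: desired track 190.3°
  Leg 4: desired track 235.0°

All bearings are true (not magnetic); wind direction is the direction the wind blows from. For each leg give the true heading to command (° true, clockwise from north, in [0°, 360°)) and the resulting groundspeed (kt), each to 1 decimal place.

Leg 1: desired track 177.9°; wind correction -18.1° → command heading 159.8°, groundspeed 61.2 kt
Leg 2: desired track 85.9°; wind correction +19.5° → command heading 105.4°, groundspeed 62.7 kt
Leg 3: desired track 190.3°; wind correction -21.9° → command heading 168.4°, groundspeed 66.2 kt
Leg 4: desired track 235.0°; wind correction -26.1° → command heading 208.9°, groundspeed 96.0 kt

Leg 1: heading=159.8°, groundspeed=61.2 kt
Leg 2: heading=105.4°, groundspeed=62.7 kt
Leg 3: heading=168.4°, groundspeed=66.2 kt
Leg 4: heading=208.9°, groundspeed=96.0 kt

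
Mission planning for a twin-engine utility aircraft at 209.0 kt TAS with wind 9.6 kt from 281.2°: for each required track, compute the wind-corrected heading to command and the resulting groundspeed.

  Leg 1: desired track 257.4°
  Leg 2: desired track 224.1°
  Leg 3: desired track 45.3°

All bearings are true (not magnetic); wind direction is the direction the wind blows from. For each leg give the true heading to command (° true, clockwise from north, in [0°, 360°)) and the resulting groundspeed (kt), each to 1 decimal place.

Leg 1: heading=258.5°, groundspeed=200.2 kt
Leg 2: heading=226.3°, groundspeed=203.6 kt
Leg 3: heading=43.1°, groundspeed=214.2 kt

Leg 1: desired track 257.4°; wind correction +1.1° → command heading 258.5°, groundspeed 200.2 kt
Leg 2: desired track 224.1°; wind correction +2.2° → command heading 226.3°, groundspeed 203.6 kt
Leg 3: desired track 45.3°; wind correction -2.2° → command heading 43.1°, groundspeed 214.2 kt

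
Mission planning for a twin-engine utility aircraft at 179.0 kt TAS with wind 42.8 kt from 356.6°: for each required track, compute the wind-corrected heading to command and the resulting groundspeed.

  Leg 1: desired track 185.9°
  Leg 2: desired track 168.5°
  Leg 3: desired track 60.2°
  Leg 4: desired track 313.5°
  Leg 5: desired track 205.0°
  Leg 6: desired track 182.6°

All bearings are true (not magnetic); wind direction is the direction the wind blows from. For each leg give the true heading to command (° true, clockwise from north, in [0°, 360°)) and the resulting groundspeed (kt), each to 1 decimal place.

Leg 1: heading=188.1°, groundspeed=221.1 kt
Leg 2: heading=166.6°, groundspeed=221.3 kt
Leg 3: heading=47.8°, groundspeed=155.8 kt
Leg 4: heading=322.9°, groundspeed=145.3 kt
Leg 5: heading=211.5°, groundspeed=215.5 kt
Leg 6: heading=184.0°, groundspeed=221.5 kt

Leg 1: desired track 185.9°; wind correction +2.2° → command heading 188.1°, groundspeed 221.1 kt
Leg 2: desired track 168.5°; wind correction -1.9° → command heading 166.6°, groundspeed 221.3 kt
Leg 3: desired track 60.2°; wind correction -12.4° → command heading 47.8°, groundspeed 155.8 kt
Leg 4: desired track 313.5°; wind correction +9.4° → command heading 322.9°, groundspeed 145.3 kt
Leg 5: desired track 205.0°; wind correction +6.5° → command heading 211.5°, groundspeed 215.5 kt
Leg 6: desired track 182.6°; wind correction +1.4° → command heading 184.0°, groundspeed 221.5 kt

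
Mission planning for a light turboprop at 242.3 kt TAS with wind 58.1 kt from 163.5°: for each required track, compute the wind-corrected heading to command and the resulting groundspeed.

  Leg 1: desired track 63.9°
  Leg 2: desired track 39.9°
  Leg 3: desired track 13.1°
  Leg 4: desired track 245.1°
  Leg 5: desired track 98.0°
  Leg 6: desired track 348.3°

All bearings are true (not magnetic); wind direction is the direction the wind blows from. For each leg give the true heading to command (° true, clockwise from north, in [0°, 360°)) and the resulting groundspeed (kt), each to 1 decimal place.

Leg 1: desired track 63.9°; wind correction +13.7° → command heading 77.6°, groundspeed 245.1 kt
Leg 2: desired track 39.9°; wind correction +11.5° → command heading 51.4°, groundspeed 269.6 kt
Leg 3: desired track 13.1°; wind correction +6.8° → command heading 19.9°, groundspeed 291.1 kt
Leg 4: desired track 245.1°; wind correction -13.7° → command heading 231.4°, groundspeed 226.9 kt
Leg 5: desired track 98.0°; wind correction +12.6° → command heading 110.6°, groundspeed 212.4 kt
Leg 6: desired track 348.3°; wind correction +1.1° → command heading 349.4°, groundspeed 300.1 kt

Leg 1: heading=77.6°, groundspeed=245.1 kt
Leg 2: heading=51.4°, groundspeed=269.6 kt
Leg 3: heading=19.9°, groundspeed=291.1 kt
Leg 4: heading=231.4°, groundspeed=226.9 kt
Leg 5: heading=110.6°, groundspeed=212.4 kt
Leg 6: heading=349.4°, groundspeed=300.1 kt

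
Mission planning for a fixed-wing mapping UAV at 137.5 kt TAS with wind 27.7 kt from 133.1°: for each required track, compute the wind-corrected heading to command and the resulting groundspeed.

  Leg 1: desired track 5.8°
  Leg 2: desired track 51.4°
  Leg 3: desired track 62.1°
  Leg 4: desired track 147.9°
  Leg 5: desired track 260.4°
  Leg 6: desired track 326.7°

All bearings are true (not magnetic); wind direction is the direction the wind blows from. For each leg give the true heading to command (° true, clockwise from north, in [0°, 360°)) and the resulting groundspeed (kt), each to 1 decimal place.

Leg 1: desired track 5.8°; wind correction +9.2° → command heading 15.0°, groundspeed 152.5 kt
Leg 2: desired track 51.4°; wind correction +11.5° → command heading 62.9°, groundspeed 130.7 kt
Leg 3: desired track 62.1°; wind correction +11.0° → command heading 73.1°, groundspeed 126.0 kt
Leg 4: desired track 147.9°; wind correction -2.9° → command heading 145.0°, groundspeed 110.5 kt
Leg 5: desired track 260.4°; wind correction -9.2° → command heading 251.2°, groundspeed 152.5 kt
Leg 6: desired track 326.7°; wind correction +2.7° → command heading 329.4°, groundspeed 164.3 kt

Leg 1: heading=15.0°, groundspeed=152.5 kt
Leg 2: heading=62.9°, groundspeed=130.7 kt
Leg 3: heading=73.1°, groundspeed=126.0 kt
Leg 4: heading=145.0°, groundspeed=110.5 kt
Leg 5: heading=251.2°, groundspeed=152.5 kt
Leg 6: heading=329.4°, groundspeed=164.3 kt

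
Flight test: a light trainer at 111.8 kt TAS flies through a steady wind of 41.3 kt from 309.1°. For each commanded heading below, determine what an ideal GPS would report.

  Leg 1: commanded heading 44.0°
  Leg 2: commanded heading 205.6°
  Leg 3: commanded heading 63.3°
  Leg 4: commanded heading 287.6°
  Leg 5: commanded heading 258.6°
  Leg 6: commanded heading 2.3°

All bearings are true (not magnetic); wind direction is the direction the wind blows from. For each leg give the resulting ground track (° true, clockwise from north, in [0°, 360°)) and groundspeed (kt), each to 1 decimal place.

Leg 1: track=63.6°, groundspeed=122.4 kt
Leg 2: track=187.3°, groundspeed=127.9 kt
Leg 3: track=79.6°, groundspeed=134.1 kt
Leg 4: track=275.9°, groundspeed=74.9 kt
Leg 5: track=238.2°, groundspeed=91.3 kt
Leg 6: track=23.1°, groundspeed=93.1 kt

Leg 1: heading 44.0°; drift +19.6° → track 63.6°, groundspeed 122.4 kt
Leg 2: heading 205.6°; drift -18.3° → track 187.3°, groundspeed 127.9 kt
Leg 3: heading 63.3°; drift +16.3° → track 79.6°, groundspeed 134.1 kt
Leg 4: heading 287.6°; drift -11.7° → track 275.9°, groundspeed 74.9 kt
Leg 5: heading 258.6°; drift -20.4° → track 238.2°, groundspeed 91.3 kt
Leg 6: heading 2.3°; drift +20.8° → track 23.1°, groundspeed 93.1 kt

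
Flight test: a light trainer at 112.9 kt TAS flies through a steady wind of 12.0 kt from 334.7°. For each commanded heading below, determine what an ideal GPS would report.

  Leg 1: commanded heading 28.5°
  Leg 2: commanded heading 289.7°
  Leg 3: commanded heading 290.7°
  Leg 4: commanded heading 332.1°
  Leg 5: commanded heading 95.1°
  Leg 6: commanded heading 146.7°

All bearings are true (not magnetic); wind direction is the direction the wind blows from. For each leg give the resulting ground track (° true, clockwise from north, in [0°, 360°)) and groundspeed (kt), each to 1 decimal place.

Leg 1: heading 28.5°; drift +5.2° → track 33.7°, groundspeed 106.3 kt
Leg 2: heading 289.7°; drift -4.6° → track 285.1°, groundspeed 104.8 kt
Leg 3: heading 290.7°; drift -4.6° → track 286.1°, groundspeed 104.6 kt
Leg 4: heading 332.1°; drift -0.3° → track 331.8°, groundspeed 100.9 kt
Leg 5: heading 95.1°; drift +5.0° → track 100.1°, groundspeed 119.4 kt
Leg 6: heading 146.7°; drift +0.8° → track 147.5°, groundspeed 124.8 kt

Leg 1: track=33.7°, groundspeed=106.3 kt
Leg 2: track=285.1°, groundspeed=104.8 kt
Leg 3: track=286.1°, groundspeed=104.6 kt
Leg 4: track=331.8°, groundspeed=100.9 kt
Leg 5: track=100.1°, groundspeed=119.4 kt
Leg 6: track=147.5°, groundspeed=124.8 kt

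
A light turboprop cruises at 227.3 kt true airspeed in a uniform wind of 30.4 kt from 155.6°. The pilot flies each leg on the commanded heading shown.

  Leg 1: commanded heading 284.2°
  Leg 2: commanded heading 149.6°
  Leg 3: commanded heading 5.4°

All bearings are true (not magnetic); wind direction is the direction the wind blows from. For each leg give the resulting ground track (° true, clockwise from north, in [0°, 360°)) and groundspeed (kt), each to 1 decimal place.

Leg 1: heading 284.2°; drift +5.5° → track 289.7°, groundspeed 247.4 kt
Leg 2: heading 149.6°; drift -0.9° → track 148.7°, groundspeed 197.1 kt
Leg 3: heading 5.4°; drift -3.4° → track 2.0°, groundspeed 254.1 kt

Leg 1: track=289.7°, groundspeed=247.4 kt
Leg 2: track=148.7°, groundspeed=197.1 kt
Leg 3: track=2.0°, groundspeed=254.1 kt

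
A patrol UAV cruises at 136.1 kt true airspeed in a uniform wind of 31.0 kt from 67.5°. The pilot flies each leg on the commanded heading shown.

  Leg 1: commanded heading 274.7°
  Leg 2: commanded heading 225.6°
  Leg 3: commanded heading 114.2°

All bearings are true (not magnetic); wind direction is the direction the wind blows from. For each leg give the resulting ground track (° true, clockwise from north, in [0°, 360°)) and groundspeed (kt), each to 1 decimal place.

Leg 1: heading 274.7°; drift -4.9° → track 269.8°, groundspeed 164.3 kt
Leg 2: heading 225.6°; drift +4.0° → track 229.6°, groundspeed 165.3 kt
Leg 3: heading 114.2°; drift +11.1° → track 125.3°, groundspeed 117.0 kt

Leg 1: track=269.8°, groundspeed=164.3 kt
Leg 2: track=229.6°, groundspeed=165.3 kt
Leg 3: track=125.3°, groundspeed=117.0 kt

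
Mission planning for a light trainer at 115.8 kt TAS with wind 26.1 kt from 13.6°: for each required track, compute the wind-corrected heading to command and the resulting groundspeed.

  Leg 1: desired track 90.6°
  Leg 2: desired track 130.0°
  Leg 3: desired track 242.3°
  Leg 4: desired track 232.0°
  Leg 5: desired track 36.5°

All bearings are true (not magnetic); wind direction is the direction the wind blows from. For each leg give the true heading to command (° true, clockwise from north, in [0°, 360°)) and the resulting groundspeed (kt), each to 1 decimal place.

Leg 1: desired track 90.6°; wind correction -12.7° → command heading 77.9°, groundspeed 107.1 kt
Leg 2: desired track 130.0°; wind correction -11.6° → command heading 118.4°, groundspeed 125.0 kt
Leg 3: desired track 242.3°; wind correction +9.7° → command heading 252.0°, groundspeed 131.4 kt
Leg 4: desired track 232.0°; wind correction +8.0° → command heading 240.0°, groundspeed 135.1 kt
Leg 5: desired track 36.5°; wind correction -5.0° → command heading 31.5°, groundspeed 91.3 kt

Leg 1: heading=77.9°, groundspeed=107.1 kt
Leg 2: heading=118.4°, groundspeed=125.0 kt
Leg 3: heading=252.0°, groundspeed=131.4 kt
Leg 4: heading=240.0°, groundspeed=135.1 kt
Leg 5: heading=31.5°, groundspeed=91.3 kt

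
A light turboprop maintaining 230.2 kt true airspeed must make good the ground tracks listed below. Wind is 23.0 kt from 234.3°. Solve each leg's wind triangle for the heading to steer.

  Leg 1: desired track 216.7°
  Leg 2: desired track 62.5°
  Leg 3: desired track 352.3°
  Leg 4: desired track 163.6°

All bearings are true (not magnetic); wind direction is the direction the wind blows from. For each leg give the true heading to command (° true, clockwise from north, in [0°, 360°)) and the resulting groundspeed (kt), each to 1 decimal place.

Leg 1: desired track 216.7°; wind correction +1.7° → command heading 218.4°, groundspeed 208.2 kt
Leg 2: desired track 62.5°; wind correction +0.8° → command heading 63.3°, groundspeed 252.9 kt
Leg 3: desired track 352.3°; wind correction -5.1° → command heading 347.2°, groundspeed 240.1 kt
Leg 4: desired track 163.6°; wind correction +5.4° → command heading 169.0°, groundspeed 221.6 kt

Leg 1: heading=218.4°, groundspeed=208.2 kt
Leg 2: heading=63.3°, groundspeed=252.9 kt
Leg 3: heading=347.2°, groundspeed=240.1 kt
Leg 4: heading=169.0°, groundspeed=221.6 kt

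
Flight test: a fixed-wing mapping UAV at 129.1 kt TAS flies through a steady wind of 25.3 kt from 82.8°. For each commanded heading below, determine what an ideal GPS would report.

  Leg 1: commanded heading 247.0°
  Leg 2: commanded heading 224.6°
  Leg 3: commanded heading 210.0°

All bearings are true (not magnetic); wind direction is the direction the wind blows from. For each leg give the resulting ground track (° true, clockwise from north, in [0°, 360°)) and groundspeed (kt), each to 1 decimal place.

Leg 1: heading 247.0°; drift +2.6° → track 249.6°, groundspeed 153.6 kt
Leg 2: heading 224.6°; drift +6.0° → track 230.6°, groundspeed 149.8 kt
Leg 3: heading 210.0°; drift +7.9° → track 217.9°, groundspeed 145.8 kt

Leg 1: track=249.6°, groundspeed=153.6 kt
Leg 2: track=230.6°, groundspeed=149.8 kt
Leg 3: track=217.9°, groundspeed=145.8 kt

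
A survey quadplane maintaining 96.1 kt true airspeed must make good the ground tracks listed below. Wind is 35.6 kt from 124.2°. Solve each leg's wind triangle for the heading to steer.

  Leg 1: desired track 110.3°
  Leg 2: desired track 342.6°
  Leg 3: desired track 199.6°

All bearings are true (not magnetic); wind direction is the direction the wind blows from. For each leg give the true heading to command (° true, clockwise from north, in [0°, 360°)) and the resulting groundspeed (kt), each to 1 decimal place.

Leg 1: desired track 110.3°; wind correction +5.1° → command heading 115.4°, groundspeed 61.2 kt
Leg 2: desired track 342.6°; wind correction +13.3° → command heading 355.9°, groundspeed 121.4 kt
Leg 3: desired track 199.6°; wind correction -21.0° → command heading 178.6°, groundspeed 80.7 kt

Leg 1: heading=115.4°, groundspeed=61.2 kt
Leg 2: heading=355.9°, groundspeed=121.4 kt
Leg 3: heading=178.6°, groundspeed=80.7 kt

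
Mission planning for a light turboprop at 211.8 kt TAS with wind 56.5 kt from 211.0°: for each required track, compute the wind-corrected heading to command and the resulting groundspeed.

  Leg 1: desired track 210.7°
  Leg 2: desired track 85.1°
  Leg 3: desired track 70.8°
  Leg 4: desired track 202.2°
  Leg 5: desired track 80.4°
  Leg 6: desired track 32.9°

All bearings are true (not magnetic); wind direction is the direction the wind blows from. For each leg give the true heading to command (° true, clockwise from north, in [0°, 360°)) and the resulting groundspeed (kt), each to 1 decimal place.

Leg 1: heading=210.8°, groundspeed=155.3 kt
Leg 2: heading=97.6°, groundspeed=239.9 kt
Leg 3: heading=80.6°, groundspeed=252.1 kt
Leg 4: heading=204.5°, groundspeed=155.8 kt
Leg 5: heading=92.1°, groundspeed=244.2 kt
Leg 6: heading=33.4°, groundspeed=268.3 kt

Leg 1: desired track 210.7°; wind correction +0.1° → command heading 210.8°, groundspeed 155.3 kt
Leg 2: desired track 85.1°; wind correction +12.5° → command heading 97.6°, groundspeed 239.9 kt
Leg 3: desired track 70.8°; wind correction +9.8° → command heading 80.6°, groundspeed 252.1 kt
Leg 4: desired track 202.2°; wind correction +2.3° → command heading 204.5°, groundspeed 155.8 kt
Leg 5: desired track 80.4°; wind correction +11.7° → command heading 92.1°, groundspeed 244.2 kt
Leg 6: desired track 32.9°; wind correction +0.5° → command heading 33.4°, groundspeed 268.3 kt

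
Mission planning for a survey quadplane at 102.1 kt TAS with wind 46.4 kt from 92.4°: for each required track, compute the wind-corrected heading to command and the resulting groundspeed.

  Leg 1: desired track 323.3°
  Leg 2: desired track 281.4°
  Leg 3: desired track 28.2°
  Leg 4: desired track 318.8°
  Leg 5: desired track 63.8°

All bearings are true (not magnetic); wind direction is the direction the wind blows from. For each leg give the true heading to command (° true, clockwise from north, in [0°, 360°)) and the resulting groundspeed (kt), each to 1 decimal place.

Leg 1: desired track 323.3°; wind correction +20.7° → command heading 344.0°, groundspeed 124.8 kt
Leg 2: desired track 281.4°; wind correction +4.1° → command heading 285.5°, groundspeed 147.7 kt
Leg 3: desired track 28.2°; wind correction +24.2° → command heading 52.4°, groundspeed 73.0 kt
Leg 4: desired track 318.8°; wind correction +19.2° → command heading 338.0°, groundspeed 128.4 kt
Leg 5: desired track 63.8°; wind correction +12.6° → command heading 76.4°, groundspeed 58.9 kt

Leg 1: heading=344.0°, groundspeed=124.8 kt
Leg 2: heading=285.5°, groundspeed=147.7 kt
Leg 3: heading=52.4°, groundspeed=73.0 kt
Leg 4: heading=338.0°, groundspeed=128.4 kt
Leg 5: heading=76.4°, groundspeed=58.9 kt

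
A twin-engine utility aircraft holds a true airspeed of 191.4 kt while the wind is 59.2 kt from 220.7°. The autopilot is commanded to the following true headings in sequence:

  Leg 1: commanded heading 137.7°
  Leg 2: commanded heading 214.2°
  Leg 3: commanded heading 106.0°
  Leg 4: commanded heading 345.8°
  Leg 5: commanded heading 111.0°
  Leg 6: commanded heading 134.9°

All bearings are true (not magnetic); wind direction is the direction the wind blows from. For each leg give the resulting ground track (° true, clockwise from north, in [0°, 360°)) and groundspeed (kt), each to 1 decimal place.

Leg 1: heading 137.7°; drift -17.7° → track 120.0°, groundspeed 193.3 kt
Leg 2: heading 214.2°; drift -2.9° → track 211.3°, groundspeed 132.7 kt
Leg 3: heading 106.0°; drift -14.0° → track 92.0°, groundspeed 222.7 kt
Leg 4: heading 345.8°; drift +12.1° → track 357.9°, groundspeed 230.6 kt
Leg 5: heading 111.0°; drift -14.8° → track 96.2°, groundspeed 218.6 kt
Leg 6: heading 134.9°; drift -17.5° → track 117.4°, groundspeed 196.2 kt

Leg 1: track=120.0°, groundspeed=193.3 kt
Leg 2: track=211.3°, groundspeed=132.7 kt
Leg 3: track=92.0°, groundspeed=222.7 kt
Leg 4: track=357.9°, groundspeed=230.6 kt
Leg 5: track=96.2°, groundspeed=218.6 kt
Leg 6: track=117.4°, groundspeed=196.2 kt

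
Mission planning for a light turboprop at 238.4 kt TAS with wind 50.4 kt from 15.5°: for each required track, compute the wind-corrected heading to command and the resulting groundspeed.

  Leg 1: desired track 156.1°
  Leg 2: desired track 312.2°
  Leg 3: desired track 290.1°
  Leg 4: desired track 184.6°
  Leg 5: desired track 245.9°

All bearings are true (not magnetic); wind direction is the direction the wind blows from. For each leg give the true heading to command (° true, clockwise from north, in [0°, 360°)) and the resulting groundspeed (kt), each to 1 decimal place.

Leg 1: desired track 156.1°; wind correction -7.7° → command heading 148.4°, groundspeed 275.2 kt
Leg 2: desired track 312.2°; wind correction +10.9° → command heading 323.1°, groundspeed 211.5 kt
Leg 3: desired track 290.1°; wind correction +12.2° → command heading 302.3°, groundspeed 229.0 kt
Leg 4: desired track 184.6°; wind correction -2.3° → command heading 182.3°, groundspeed 287.7 kt
Leg 5: desired track 245.9°; wind correction +9.4° → command heading 255.3°, groundspeed 267.3 kt

Leg 1: heading=148.4°, groundspeed=275.2 kt
Leg 2: heading=323.1°, groundspeed=211.5 kt
Leg 3: heading=302.3°, groundspeed=229.0 kt
Leg 4: heading=182.3°, groundspeed=287.7 kt
Leg 5: heading=255.3°, groundspeed=267.3 kt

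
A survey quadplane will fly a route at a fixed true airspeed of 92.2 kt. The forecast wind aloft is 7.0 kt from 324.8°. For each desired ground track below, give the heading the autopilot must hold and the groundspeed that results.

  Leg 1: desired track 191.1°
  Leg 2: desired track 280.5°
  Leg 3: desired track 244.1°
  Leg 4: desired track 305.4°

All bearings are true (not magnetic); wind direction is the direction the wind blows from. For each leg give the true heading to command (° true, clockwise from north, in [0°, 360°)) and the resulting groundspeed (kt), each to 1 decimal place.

Leg 1: desired track 191.1°; wind correction +3.1° → command heading 194.2°, groundspeed 96.9 kt
Leg 2: desired track 280.5°; wind correction +3.0° → command heading 283.5°, groundspeed 87.1 kt
Leg 3: desired track 244.1°; wind correction +4.3° → command heading 248.4°, groundspeed 90.8 kt
Leg 4: desired track 305.4°; wind correction +1.4° → command heading 306.8°, groundspeed 85.6 kt

Leg 1: heading=194.2°, groundspeed=96.9 kt
Leg 2: heading=283.5°, groundspeed=87.1 kt
Leg 3: heading=248.4°, groundspeed=90.8 kt
Leg 4: heading=306.8°, groundspeed=85.6 kt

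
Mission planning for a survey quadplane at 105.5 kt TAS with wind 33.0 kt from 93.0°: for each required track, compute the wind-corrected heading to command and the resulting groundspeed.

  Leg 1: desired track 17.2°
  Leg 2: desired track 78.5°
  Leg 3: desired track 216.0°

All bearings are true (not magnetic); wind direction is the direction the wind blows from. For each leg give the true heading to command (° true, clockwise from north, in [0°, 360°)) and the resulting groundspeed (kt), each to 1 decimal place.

Leg 1: desired track 17.2°; wind correction +17.7° → command heading 34.9°, groundspeed 92.4 kt
Leg 2: desired track 78.5°; wind correction +4.5° → command heading 83.0°, groundspeed 73.2 kt
Leg 3: desired track 216.0°; wind correction -15.2° → command heading 200.8°, groundspeed 119.8 kt

Leg 1: heading=34.9°, groundspeed=92.4 kt
Leg 2: heading=83.0°, groundspeed=73.2 kt
Leg 3: heading=200.8°, groundspeed=119.8 kt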